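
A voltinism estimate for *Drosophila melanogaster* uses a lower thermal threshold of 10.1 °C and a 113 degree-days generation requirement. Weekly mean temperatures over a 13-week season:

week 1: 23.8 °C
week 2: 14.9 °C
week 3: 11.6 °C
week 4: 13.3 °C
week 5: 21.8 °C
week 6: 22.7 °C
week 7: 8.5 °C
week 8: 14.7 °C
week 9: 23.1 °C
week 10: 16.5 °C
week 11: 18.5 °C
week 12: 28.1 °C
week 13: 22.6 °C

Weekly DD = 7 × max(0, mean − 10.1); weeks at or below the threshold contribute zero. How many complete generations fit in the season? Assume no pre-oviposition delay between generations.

6 generations

Weekly DD (7 × max(0, T̄ − 10.1)): 95.9, 33.6, 10.5, 22.4, 81.9, 88.2, 0.0, 32.2, 91.0, 44.8, 58.8, 126.0, 87.5.
Season total = 772.8 DD.
Complete generations = ⌊772.8 / 113⌋ = 6.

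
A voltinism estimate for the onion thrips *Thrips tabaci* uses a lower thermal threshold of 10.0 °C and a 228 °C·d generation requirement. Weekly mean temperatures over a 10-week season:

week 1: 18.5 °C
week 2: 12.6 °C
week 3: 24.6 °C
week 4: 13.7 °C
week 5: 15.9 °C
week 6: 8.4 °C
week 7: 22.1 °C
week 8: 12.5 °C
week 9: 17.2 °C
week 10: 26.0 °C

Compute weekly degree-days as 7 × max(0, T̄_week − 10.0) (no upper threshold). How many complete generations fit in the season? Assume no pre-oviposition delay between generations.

Weekly DD (7 × max(0, T̄ − 10.0)): 59.5, 18.2, 102.2, 25.9, 41.3, 0.0, 84.7, 17.5, 50.4, 112.0.
Season total = 511.7 DD.
Complete generations = ⌊511.7 / 228⌋ = 2.

2 generations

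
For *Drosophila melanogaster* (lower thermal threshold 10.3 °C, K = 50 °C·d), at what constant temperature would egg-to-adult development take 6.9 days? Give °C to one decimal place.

Required daily accumulation = 50 / 6.9 = 7.246 DD/day.
T = T_base + 7.246 = 10.3 + 7.246 = 17.546 ≈ 17.5 °C.

17.5 °C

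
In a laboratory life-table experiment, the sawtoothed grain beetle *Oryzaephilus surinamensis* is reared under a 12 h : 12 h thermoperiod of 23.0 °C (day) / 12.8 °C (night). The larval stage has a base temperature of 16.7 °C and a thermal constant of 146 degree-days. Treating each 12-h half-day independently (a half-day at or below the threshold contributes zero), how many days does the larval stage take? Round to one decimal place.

46.3 days

Day half: max(0, 23.0 − 16.7) × 0.5 = 6.3 × 0.5 = 3.15 DD.
Night half: max(0, 12.8 − 16.7) × 0.5 = 0.0 × 0.5 = 0.00 DD.
Per 24 h: 3.15 DD/day.
Duration = 146 / 3.15 = 46.349 ≈ 46.3 days.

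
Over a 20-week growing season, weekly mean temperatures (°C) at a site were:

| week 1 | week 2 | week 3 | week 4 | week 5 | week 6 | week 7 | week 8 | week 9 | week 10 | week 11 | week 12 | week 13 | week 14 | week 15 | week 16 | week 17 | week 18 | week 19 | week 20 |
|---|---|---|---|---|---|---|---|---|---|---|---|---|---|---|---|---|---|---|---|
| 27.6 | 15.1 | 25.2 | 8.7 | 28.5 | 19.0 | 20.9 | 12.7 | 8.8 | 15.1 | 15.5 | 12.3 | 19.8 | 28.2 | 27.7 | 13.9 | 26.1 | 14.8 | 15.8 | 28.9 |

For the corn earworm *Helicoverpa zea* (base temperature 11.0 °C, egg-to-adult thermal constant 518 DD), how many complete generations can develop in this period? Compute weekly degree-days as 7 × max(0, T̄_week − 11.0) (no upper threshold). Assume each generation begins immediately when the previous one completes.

Weekly DD (7 × max(0, T̄ − 11.0)): 116.2, 28.7, 99.4, 0.0, 122.5, 56.0, 69.3, 11.9, 0.0, 28.7, 31.5, 9.1, 61.6, 120.4, 116.9, 20.3, 105.7, 26.6, 33.6, 125.3.
Season total = 1183.7 DD.
Complete generations = ⌊1183.7 / 518⌋ = 2.

2 generations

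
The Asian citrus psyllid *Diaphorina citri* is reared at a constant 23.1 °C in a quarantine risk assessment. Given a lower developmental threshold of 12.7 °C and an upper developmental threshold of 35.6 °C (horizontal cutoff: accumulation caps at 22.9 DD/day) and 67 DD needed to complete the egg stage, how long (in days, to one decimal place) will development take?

6.4 days

Daily accumulation = 23.1 − 12.7 = 10.4 DD/day.
Duration = 67 / 10.4 = 6.442 ≈ 6.4 days.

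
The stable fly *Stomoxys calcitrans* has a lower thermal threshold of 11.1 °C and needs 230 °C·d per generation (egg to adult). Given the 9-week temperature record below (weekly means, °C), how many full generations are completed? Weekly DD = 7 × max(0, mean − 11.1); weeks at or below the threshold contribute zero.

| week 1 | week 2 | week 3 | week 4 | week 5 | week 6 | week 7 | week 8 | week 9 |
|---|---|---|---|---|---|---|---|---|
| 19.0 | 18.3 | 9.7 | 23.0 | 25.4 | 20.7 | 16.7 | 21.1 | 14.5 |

2 generations

Weekly DD (7 × max(0, T̄ − 11.1)): 55.3, 50.4, 0.0, 83.3, 100.1, 67.2, 39.2, 70.0, 23.8.
Season total = 489.3 DD.
Complete generations = ⌊489.3 / 230⌋ = 2.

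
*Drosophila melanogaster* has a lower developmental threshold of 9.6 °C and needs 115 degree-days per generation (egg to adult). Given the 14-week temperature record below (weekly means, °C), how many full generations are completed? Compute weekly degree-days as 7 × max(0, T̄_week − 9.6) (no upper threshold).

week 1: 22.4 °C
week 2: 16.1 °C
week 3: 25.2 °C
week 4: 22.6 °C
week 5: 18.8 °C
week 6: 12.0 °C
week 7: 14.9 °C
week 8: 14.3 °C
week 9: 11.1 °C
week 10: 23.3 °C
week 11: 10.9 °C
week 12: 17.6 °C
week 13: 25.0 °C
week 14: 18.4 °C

Weekly DD (7 × max(0, T̄ − 9.6)): 89.6, 45.5, 109.2, 91.0, 64.4, 16.8, 37.1, 32.9, 10.5, 95.9, 9.1, 56.0, 107.8, 61.6.
Season total = 827.4 DD.
Complete generations = ⌊827.4 / 115⌋ = 7.

7 generations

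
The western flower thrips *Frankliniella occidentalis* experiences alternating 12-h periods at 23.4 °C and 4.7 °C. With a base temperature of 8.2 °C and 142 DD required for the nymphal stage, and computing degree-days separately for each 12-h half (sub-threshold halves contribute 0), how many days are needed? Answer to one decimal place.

18.7 days

Day half: max(0, 23.4 − 8.2) × 0.5 = 15.2 × 0.5 = 7.60 DD.
Night half: max(0, 4.7 − 8.2) × 0.5 = 0.0 × 0.5 = 0.00 DD.
Per 24 h: 7.60 DD/day.
Duration = 142 / 7.60 = 18.684 ≈ 18.7 days.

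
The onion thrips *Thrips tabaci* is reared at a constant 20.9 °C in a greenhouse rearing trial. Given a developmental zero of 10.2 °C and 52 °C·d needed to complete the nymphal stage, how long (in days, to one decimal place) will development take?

4.9 days

Daily accumulation = 20.9 − 10.2 = 10.7 DD/day.
Duration = 52 / 10.7 = 4.860 ≈ 4.9 days.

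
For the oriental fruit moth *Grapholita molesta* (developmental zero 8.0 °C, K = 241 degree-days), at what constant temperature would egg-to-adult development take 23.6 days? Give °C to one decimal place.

Required daily accumulation = 241 / 23.6 = 10.212 DD/day.
T = T_base + 10.212 = 8.0 + 10.212 = 18.212 ≈ 18.2 °C.

18.2 °C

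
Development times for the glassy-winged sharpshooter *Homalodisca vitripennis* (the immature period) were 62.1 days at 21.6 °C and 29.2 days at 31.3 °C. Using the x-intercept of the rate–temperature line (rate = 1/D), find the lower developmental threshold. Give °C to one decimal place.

Equal thermal constants: D₁(T₁ − T_b) = D₂(T₂ − T_b).
62.1·(21.6 − T_b) = 29.2·(31.3 − T_b)
T_b = (62.1·21.6 − 29.2·31.3) / (62.1 − 29.2) = 427.40 / 32.9 = 12.991 °C ≈ 13.0 °C.

13.0 °C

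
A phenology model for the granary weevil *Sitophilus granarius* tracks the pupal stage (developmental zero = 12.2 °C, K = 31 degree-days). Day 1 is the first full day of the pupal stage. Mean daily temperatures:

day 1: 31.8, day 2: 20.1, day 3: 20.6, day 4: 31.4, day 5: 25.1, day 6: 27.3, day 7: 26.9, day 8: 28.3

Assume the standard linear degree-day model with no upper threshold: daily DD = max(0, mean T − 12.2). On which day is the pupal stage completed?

Daily DD above 12.2 °C: 19.6, 7.9, 8.4, 19.2, 12.9, 15.1, 14.7, 16.1.
Cumulative: 19.6, 27.5, 35.9, 55.1, 68.0, 83.1, 97.8, 113.9.
The total first reaches 31 DD on day 3.

day 3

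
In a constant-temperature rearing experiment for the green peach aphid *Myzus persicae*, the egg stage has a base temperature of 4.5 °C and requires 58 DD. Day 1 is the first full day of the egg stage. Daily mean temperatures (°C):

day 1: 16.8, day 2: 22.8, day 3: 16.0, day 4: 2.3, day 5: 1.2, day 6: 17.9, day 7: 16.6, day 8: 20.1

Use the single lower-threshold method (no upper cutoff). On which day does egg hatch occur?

day 7

Daily DD above 4.5 °C: 12.3, 18.3, 11.5, 0.0, 0.0, 13.4, 12.1, 15.6.
Cumulative: 12.3, 30.6, 42.1, 42.1, 42.1, 55.5, 67.6, 83.2.
The total first reaches 58 DD on day 7.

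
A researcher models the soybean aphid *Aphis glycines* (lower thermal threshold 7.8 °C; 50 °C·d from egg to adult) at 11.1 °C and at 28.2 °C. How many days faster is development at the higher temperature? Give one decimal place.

12.7 days

At 11.1 °C: 50 / (11.1 − 7.8) = 50 / 3.3 = 15.152 d.
At 28.2 °C: 50 / (28.2 − 7.8) = 50 / 20.4 = 2.451 d.
Difference = |15.152 − 2.451| = 12.701 ≈ 12.7 days.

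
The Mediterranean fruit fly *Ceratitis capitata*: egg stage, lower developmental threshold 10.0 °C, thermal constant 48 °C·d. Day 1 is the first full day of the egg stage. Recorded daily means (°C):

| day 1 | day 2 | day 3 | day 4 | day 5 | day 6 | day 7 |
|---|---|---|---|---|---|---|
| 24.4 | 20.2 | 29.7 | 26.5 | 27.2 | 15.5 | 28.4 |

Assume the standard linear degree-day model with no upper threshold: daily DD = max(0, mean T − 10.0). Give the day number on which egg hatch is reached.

Daily DD above 10.0 °C: 14.4, 10.2, 19.7, 16.5, 17.2, 5.5, 18.4.
Cumulative: 14.4, 24.6, 44.3, 60.8, 78.0, 83.5, 101.9.
The total first reaches 48 DD on day 4.

day 4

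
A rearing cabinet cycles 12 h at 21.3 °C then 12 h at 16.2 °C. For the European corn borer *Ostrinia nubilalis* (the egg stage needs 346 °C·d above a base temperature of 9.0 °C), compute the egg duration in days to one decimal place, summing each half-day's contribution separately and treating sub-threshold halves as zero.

Day half: max(0, 21.3 − 9.0) × 0.5 = 12.3 × 0.5 = 6.15 DD.
Night half: max(0, 16.2 − 9.0) × 0.5 = 7.2 × 0.5 = 3.60 DD.
Per 24 h: 9.75 DD/day.
Duration = 346 / 9.75 = 35.487 ≈ 35.5 days.

35.5 days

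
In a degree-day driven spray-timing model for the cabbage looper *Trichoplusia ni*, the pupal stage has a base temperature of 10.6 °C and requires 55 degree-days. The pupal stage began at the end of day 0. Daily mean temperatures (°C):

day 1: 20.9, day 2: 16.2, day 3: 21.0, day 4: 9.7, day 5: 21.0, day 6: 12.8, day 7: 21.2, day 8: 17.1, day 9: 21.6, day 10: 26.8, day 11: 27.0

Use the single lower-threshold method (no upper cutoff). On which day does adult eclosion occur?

day 8

Daily DD above 10.6 °C: 10.3, 5.6, 10.4, 0.0, 10.4, 2.2, 10.6, 6.5, 11.0, 16.2, 16.4.
Cumulative: 10.3, 15.9, 26.3, 26.3, 36.7, 38.9, 49.5, 56.0, 67.0, 83.2, 99.6.
The total first reaches 55 DD on day 8.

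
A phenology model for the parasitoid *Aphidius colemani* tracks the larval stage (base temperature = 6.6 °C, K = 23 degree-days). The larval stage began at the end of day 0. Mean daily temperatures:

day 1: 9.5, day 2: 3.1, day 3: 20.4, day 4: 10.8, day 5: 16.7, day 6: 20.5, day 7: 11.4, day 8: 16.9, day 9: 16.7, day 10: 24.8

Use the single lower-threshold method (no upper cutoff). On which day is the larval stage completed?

Daily DD above 6.6 °C: 2.9, 0.0, 13.8, 4.2, 10.1, 13.9, 4.8, 10.3, 10.1, 18.2.
Cumulative: 2.9, 2.9, 16.7, 20.9, 31.0, 44.9, 49.7, 60.0, 70.1, 88.3.
The total first reaches 23 DD on day 5.

day 5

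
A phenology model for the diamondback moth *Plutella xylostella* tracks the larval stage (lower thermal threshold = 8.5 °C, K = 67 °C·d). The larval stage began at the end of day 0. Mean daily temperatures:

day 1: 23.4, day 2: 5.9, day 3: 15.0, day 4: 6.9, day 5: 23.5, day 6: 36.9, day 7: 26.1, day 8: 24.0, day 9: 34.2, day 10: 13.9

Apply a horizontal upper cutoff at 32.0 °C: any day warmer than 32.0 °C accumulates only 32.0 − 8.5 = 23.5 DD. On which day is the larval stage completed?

Daily DD above 8.5 °C (capped at 23.5): 14.9, 0.0, 6.5, 0.0, 15.0, 23.5, 17.6, 15.5, 23.5, 5.4.
Cumulative: 14.9, 14.9, 21.4, 21.4, 36.4, 59.9, 77.5, 93.0, 116.5, 121.9.
The total first reaches 67 DD on day 7.

day 7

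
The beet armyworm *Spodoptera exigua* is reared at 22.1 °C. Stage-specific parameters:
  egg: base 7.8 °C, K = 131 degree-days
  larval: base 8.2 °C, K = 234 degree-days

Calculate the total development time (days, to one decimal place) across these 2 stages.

egg: 131 / (22.1 − 7.8) = 131 / 14.3 = 9.161 d.
larval: 234 / (22.1 − 8.2) = 234 / 13.9 = 16.835 d.
Sum = 25.995 ≈ 26.0 days.

26.0 days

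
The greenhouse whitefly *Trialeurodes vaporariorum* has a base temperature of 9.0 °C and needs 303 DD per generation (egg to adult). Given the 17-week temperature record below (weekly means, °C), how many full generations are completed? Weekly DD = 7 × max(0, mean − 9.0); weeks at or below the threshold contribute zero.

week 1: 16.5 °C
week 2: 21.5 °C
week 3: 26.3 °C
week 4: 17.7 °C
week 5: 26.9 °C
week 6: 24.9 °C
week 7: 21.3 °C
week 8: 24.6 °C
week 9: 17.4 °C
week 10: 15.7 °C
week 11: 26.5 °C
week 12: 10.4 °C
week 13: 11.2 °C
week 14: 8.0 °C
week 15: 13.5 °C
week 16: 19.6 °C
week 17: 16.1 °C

Weekly DD (7 × max(0, T̄ − 9.0)): 52.5, 87.5, 121.1, 60.9, 125.3, 111.3, 86.1, 109.2, 58.8, 46.9, 122.5, 9.8, 15.4, 0.0, 31.5, 74.2, 49.7.
Season total = 1162.7 DD.
Complete generations = ⌊1162.7 / 303⌋ = 3.

3 generations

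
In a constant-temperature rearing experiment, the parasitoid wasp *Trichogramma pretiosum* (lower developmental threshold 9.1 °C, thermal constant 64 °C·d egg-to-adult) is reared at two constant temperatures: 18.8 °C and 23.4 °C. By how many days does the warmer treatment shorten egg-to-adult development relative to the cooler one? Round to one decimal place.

At 18.8 °C: 64 / (18.8 − 9.1) = 64 / 9.7 = 6.598 d.
At 23.4 °C: 64 / (23.4 − 9.1) = 64 / 14.3 = 4.476 d.
Difference = |6.598 − 4.476| = 2.122 ≈ 2.1 days.

2.1 days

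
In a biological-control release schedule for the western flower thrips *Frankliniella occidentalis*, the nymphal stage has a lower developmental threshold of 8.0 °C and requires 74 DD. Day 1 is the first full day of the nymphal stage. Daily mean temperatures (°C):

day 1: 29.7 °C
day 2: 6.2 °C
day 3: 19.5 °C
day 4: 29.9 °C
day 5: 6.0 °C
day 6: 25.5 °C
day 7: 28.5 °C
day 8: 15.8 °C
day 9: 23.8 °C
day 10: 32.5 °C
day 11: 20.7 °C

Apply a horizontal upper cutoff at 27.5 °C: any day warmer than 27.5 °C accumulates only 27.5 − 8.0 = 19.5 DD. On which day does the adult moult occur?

Daily DD above 8.0 °C (capped at 19.5): 19.5, 0.0, 11.5, 19.5, 0.0, 17.5, 19.5, 7.8, 15.8, 19.5, 12.7.
Cumulative: 19.5, 19.5, 31.0, 50.5, 50.5, 68.0, 87.5, 95.3, 111.1, 130.6, 143.3.
The total first reaches 74 DD on day 7.

day 7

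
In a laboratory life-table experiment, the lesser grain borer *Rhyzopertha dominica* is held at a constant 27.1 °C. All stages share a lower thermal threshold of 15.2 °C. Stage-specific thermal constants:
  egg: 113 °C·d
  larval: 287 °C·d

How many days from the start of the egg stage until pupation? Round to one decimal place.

33.6 days

Daily accumulation at 27.1 °C = 27.1 − 15.2 = 11.9 DD/day.
Total K = 113 + 287 = 400 DD.
Total duration = 400 / 11.9 = 33.613 ≈ 33.6 days.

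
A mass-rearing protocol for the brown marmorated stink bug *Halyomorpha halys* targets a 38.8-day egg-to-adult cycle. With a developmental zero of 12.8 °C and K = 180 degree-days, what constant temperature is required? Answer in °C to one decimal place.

17.4 °C

Required daily accumulation = 180 / 38.8 = 4.639 DD/day.
T = T_base + 4.639 = 12.8 + 4.639 = 17.439 ≈ 17.4 °C.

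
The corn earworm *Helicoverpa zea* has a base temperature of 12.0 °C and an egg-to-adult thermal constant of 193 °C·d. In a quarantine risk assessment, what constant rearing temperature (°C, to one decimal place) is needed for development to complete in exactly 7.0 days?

39.6 °C

Required daily accumulation = 193 / 7.0 = 27.571 DD/day.
T = T_base + 27.571 = 12.0 + 27.571 = 39.571 ≈ 39.6 °C.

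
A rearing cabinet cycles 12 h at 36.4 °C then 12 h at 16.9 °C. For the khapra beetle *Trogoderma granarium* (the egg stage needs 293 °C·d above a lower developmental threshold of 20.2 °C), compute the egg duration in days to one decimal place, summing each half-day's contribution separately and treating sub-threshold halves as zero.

36.2 days

Day half: max(0, 36.4 − 20.2) × 0.5 = 16.2 × 0.5 = 8.10 DD.
Night half: max(0, 16.9 − 20.2) × 0.5 = 0.0 × 0.5 = 0.00 DD.
Per 24 h: 8.10 DD/day.
Duration = 293 / 8.10 = 36.173 ≈ 36.2 days.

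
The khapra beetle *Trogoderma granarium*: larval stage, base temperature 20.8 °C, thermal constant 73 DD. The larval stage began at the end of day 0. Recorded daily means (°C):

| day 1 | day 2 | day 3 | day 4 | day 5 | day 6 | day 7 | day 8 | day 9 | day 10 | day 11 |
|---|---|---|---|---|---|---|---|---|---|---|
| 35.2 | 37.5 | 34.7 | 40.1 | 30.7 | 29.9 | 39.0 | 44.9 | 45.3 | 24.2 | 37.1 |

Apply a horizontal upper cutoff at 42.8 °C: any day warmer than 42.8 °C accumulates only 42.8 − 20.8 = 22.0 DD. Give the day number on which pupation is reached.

day 5

Daily DD above 20.8 °C (capped at 22.0): 14.4, 16.7, 13.9, 19.3, 9.9, 9.1, 18.2, 22.0, 22.0, 3.4, 16.3.
Cumulative: 14.4, 31.1, 45.0, 64.3, 74.2, 83.3, 101.5, 123.5, 145.5, 148.9, 165.2.
The total first reaches 73 DD on day 5.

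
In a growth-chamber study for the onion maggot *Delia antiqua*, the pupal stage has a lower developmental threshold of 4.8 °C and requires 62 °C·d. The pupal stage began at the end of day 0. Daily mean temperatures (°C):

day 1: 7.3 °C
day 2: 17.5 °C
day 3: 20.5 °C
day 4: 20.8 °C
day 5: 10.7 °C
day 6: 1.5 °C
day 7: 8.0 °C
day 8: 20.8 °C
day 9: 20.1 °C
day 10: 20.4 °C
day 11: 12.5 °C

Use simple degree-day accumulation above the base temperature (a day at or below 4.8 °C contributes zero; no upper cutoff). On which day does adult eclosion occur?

Daily DD above 4.8 °C: 2.5, 12.7, 15.7, 16.0, 5.9, 0.0, 3.2, 16.0, 15.3, 15.6, 7.7.
Cumulative: 2.5, 15.2, 30.9, 46.9, 52.8, 52.8, 56.0, 72.0, 87.3, 102.9, 110.6.
The total first reaches 62 DD on day 8.

day 8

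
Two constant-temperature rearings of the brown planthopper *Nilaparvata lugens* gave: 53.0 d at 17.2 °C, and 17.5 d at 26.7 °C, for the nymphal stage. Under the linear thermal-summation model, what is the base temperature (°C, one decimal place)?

Equal thermal constants: D₁(T₁ − T_b) = D₂(T₂ − T_b).
53.0·(17.2 − T_b) = 17.5·(26.7 − T_b)
T_b = (53.0·17.2 − 17.5·26.7) / (53.0 − 17.5) = 444.35 / 35.5 = 12.517 °C ≈ 12.5 °C.

12.5 °C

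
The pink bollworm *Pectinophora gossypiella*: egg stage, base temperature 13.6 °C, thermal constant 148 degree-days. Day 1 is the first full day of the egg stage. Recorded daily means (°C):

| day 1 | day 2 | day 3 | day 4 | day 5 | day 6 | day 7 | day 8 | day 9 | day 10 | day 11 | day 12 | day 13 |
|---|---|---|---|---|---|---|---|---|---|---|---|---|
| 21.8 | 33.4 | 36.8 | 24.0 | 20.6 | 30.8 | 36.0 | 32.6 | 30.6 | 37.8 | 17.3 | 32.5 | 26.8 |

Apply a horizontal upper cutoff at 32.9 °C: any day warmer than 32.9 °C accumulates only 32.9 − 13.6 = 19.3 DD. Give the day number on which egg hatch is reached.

day 10

Daily DD above 13.6 °C (capped at 19.3): 8.2, 19.3, 19.3, 10.4, 7.0, 17.2, 19.3, 19.0, 17.0, 19.3, 3.7, 18.9, 13.2.
Cumulative: 8.2, 27.5, 46.8, 57.2, 64.2, 81.4, 100.7, 119.7, 136.7, 156.0, 159.7, 178.6, 191.8.
The total first reaches 148 DD on day 10.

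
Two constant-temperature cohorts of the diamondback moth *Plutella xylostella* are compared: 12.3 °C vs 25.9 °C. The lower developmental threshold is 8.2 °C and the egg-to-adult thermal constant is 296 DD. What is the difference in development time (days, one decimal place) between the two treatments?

At 12.3 °C: 296 / (12.3 − 8.2) = 296 / 4.1 = 72.195 d.
At 25.9 °C: 296 / (25.9 − 8.2) = 296 / 17.7 = 16.723 d.
Difference = |72.195 − 16.723| = 55.472 ≈ 55.5 days.

55.5 days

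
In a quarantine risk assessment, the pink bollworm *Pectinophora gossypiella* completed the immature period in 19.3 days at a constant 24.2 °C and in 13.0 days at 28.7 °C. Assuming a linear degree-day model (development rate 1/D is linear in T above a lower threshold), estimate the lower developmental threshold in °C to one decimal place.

Linear rate model ⇒ the product D·(T − T_b) is constant across temperatures.
19.3·(24.2 − T_b) = 13.0·(28.7 − T_b)
T_b = (19.3·24.2 − 13.0·28.7) / (19.3 − 13.0) = 93.96 / 6.3 = 14.914 °C ≈ 14.9 °C.

14.9 °C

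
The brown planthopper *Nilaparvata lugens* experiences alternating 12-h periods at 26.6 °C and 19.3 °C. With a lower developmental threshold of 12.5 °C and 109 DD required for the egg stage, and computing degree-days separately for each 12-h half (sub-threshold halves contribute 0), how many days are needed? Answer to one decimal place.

10.4 days

Day half: max(0, 26.6 − 12.5) × 0.5 = 14.1 × 0.5 = 7.05 DD.
Night half: max(0, 19.3 − 12.5) × 0.5 = 6.8 × 0.5 = 3.40 DD.
Per 24 h: 10.45 DD/day.
Duration = 109 / 10.45 = 10.431 ≈ 10.4 days.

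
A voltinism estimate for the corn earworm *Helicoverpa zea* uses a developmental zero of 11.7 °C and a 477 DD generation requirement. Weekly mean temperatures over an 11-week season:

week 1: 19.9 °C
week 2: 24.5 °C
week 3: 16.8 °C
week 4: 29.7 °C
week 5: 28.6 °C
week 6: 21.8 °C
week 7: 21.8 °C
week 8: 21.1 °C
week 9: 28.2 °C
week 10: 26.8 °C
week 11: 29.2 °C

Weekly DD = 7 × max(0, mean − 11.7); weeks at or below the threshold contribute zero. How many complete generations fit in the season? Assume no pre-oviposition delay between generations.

Weekly DD (7 × max(0, T̄ − 11.7)): 57.4, 89.6, 35.7, 126.0, 118.3, 70.7, 70.7, 65.8, 115.5, 105.7, 122.5.
Season total = 977.9 DD.
Complete generations = ⌊977.9 / 477⌋ = 2.

2 generations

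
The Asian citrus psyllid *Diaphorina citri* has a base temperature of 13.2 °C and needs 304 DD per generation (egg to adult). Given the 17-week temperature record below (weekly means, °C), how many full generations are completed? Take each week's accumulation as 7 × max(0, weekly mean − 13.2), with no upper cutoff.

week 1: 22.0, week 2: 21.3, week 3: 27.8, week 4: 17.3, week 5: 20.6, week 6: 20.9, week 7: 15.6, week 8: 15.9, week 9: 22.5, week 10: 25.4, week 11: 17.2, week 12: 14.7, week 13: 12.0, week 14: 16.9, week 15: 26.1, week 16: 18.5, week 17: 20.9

2 generations

Weekly DD (7 × max(0, T̄ − 13.2)): 61.6, 56.7, 102.2, 28.7, 51.8, 53.9, 16.8, 18.9, 65.1, 85.4, 28.0, 10.5, 0.0, 25.9, 90.3, 37.1, 53.9.
Season total = 786.8 DD.
Complete generations = ⌊786.8 / 304⌋ = 2.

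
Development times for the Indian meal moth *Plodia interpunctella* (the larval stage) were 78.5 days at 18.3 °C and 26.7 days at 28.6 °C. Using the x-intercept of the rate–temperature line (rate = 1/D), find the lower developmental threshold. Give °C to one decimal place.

13.0 °C

Equal thermal constants: D₁(T₁ − T_b) = D₂(T₂ − T_b).
78.5·(18.3 − T_b) = 26.7·(28.6 − T_b)
T_b = (78.5·18.3 − 26.7·28.6) / (78.5 − 26.7) = 672.93 / 51.8 = 12.991 °C ≈ 13.0 °C.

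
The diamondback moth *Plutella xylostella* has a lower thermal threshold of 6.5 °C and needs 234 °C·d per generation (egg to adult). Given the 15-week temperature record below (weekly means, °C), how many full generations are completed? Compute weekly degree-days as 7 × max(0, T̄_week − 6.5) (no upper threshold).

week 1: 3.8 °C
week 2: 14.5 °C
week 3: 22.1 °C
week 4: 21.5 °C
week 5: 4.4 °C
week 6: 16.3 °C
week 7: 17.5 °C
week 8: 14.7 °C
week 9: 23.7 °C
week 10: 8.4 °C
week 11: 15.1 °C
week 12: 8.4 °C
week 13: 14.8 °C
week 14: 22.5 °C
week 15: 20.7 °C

4 generations

Weekly DD (7 × max(0, T̄ − 6.5)): 0.0, 56.0, 109.2, 105.0, 0.0, 68.6, 77.0, 57.4, 120.4, 13.3, 60.2, 13.3, 58.1, 112.0, 99.4.
Season total = 949.9 DD.
Complete generations = ⌊949.9 / 234⌋ = 4.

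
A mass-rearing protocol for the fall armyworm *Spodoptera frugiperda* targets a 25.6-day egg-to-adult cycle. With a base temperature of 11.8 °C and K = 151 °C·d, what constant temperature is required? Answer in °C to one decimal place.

Required daily accumulation = 151 / 25.6 = 5.898 DD/day.
T = T_base + 5.898 = 11.8 + 5.898 = 17.698 ≈ 17.7 °C.

17.7 °C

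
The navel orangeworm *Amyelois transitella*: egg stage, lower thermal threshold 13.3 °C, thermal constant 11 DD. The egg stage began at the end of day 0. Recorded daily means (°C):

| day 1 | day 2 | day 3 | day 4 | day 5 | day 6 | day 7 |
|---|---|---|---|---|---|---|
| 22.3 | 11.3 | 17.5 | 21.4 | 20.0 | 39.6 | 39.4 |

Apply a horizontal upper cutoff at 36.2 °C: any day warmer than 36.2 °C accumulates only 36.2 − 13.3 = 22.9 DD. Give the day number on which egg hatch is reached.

day 3

Daily DD above 13.3 °C (capped at 22.9): 9.0, 0.0, 4.2, 8.1, 6.7, 22.9, 22.9.
Cumulative: 9.0, 9.0, 13.2, 21.3, 28.0, 50.9, 73.8.
The total first reaches 11 DD on day 3.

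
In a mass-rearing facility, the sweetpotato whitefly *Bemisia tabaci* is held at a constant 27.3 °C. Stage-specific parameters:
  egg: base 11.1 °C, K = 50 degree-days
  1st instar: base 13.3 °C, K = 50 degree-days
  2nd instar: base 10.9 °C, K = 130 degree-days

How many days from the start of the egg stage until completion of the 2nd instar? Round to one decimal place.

14.6 days

egg: 50 / (27.3 − 11.1) = 50 / 16.2 = 3.086 d.
1st instar: 50 / (27.3 − 13.3) = 50 / 14.0 = 3.571 d.
2nd instar: 130 / (27.3 − 10.9) = 130 / 16.4 = 7.927 d.
Sum = 14.585 ≈ 14.6 days.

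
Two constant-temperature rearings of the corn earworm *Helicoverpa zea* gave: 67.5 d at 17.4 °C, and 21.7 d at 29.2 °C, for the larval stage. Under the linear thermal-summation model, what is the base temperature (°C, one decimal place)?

Linear rate model ⇒ the product D·(T − T_b) is constant across temperatures.
67.5·(17.4 − T_b) = 21.7·(29.2 − T_b)
T_b = (67.5·17.4 − 21.7·29.2) / (67.5 − 21.7) = 540.86 / 45.8 = 11.809 °C ≈ 11.8 °C.

11.8 °C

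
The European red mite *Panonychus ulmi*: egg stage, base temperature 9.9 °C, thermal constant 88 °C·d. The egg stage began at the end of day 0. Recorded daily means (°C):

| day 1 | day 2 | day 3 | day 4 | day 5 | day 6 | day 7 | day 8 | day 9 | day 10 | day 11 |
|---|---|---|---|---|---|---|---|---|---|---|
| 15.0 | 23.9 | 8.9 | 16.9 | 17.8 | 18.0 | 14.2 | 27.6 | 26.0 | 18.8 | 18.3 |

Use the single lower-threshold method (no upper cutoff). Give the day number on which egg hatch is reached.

day 10

Daily DD above 9.9 °C: 5.1, 14.0, 0.0, 7.0, 7.9, 8.1, 4.3, 17.7, 16.1, 8.9, 8.4.
Cumulative: 5.1, 19.1, 19.1, 26.1, 34.0, 42.1, 46.4, 64.1, 80.2, 89.1, 97.5.
The total first reaches 88 DD on day 10.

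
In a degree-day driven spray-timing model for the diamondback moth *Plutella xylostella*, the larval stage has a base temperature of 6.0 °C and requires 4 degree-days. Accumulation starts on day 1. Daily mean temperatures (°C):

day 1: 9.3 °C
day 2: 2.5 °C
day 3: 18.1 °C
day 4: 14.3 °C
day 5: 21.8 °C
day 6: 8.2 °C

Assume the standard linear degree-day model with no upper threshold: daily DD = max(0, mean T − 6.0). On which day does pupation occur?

day 3

Daily DD above 6.0 °C: 3.3, 0.0, 12.1, 8.3, 15.8, 2.2.
Cumulative: 3.3, 3.3, 15.4, 23.7, 39.5, 41.7.
The total first reaches 4 DD on day 3.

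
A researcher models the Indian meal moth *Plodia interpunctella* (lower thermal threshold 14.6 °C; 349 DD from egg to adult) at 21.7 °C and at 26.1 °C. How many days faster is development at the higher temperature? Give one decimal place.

At 21.7 °C: 349 / (21.7 − 14.6) = 349 / 7.1 = 49.155 d.
At 26.1 °C: 349 / (26.1 − 14.6) = 349 / 11.5 = 30.348 d.
Difference = |49.155 − 30.348| = 18.807 ≈ 18.8 days.

18.8 days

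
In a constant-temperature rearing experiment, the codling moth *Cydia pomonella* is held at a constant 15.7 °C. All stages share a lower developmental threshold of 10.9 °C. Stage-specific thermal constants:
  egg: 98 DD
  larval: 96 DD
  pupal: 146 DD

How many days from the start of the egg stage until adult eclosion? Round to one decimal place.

70.8 days

Daily accumulation at 15.7 °C = 15.7 − 10.9 = 4.8 DD/day.
Total K = 98 + 96 + 146 = 340 DD.
Total duration = 340 / 4.8 = 70.833 ≈ 70.8 days.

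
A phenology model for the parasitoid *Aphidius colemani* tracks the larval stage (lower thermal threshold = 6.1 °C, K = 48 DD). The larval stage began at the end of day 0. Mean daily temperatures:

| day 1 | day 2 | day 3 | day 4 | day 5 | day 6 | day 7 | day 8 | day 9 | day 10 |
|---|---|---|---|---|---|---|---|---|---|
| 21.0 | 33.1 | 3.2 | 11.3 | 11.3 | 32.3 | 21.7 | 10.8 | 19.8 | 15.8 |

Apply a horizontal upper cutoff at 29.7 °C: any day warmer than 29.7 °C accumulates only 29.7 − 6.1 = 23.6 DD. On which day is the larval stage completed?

day 5

Daily DD above 6.1 °C (capped at 23.6): 14.9, 23.6, 0.0, 5.2, 5.2, 23.6, 15.6, 4.7, 13.7, 9.7.
Cumulative: 14.9, 38.5, 38.5, 43.7, 48.9, 72.5, 88.1, 92.8, 106.5, 116.2.
The total first reaches 48 DD on day 5.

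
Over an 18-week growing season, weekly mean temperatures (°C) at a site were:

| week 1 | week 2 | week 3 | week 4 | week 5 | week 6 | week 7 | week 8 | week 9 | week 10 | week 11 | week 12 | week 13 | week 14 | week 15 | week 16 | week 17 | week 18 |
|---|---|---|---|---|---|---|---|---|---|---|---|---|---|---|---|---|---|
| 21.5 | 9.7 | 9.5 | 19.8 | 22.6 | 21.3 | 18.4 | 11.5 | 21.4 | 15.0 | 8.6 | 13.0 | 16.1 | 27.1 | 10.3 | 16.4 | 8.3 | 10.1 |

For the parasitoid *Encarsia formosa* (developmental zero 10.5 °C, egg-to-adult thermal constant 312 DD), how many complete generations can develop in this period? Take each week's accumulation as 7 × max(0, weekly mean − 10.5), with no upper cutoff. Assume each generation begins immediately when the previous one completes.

Weekly DD (7 × max(0, T̄ − 10.5)): 77.0, 0.0, 0.0, 65.1, 84.7, 75.6, 55.3, 7.0, 76.3, 31.5, 0.0, 17.5, 39.2, 116.2, 0.0, 41.3, 0.0, 0.0.
Season total = 686.7 DD.
Complete generations = ⌊686.7 / 312⌋ = 2.

2 generations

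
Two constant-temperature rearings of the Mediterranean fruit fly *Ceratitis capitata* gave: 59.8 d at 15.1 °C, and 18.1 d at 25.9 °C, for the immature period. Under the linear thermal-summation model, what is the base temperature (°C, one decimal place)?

Linear rate model ⇒ the product D·(T − T_b) is constant across temperatures.
59.8·(15.1 − T_b) = 18.1·(25.9 − T_b)
T_b = (59.8·15.1 − 18.1·25.9) / (59.8 − 18.1) = 434.19 / 41.7 = 10.412 °C ≈ 10.4 °C.

10.4 °C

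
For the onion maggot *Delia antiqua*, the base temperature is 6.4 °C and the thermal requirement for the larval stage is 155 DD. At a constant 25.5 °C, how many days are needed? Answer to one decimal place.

Daily accumulation = 25.5 − 6.4 = 19.1 DD/day.
Duration = 155 / 19.1 = 8.115 ≈ 8.1 days.

8.1 days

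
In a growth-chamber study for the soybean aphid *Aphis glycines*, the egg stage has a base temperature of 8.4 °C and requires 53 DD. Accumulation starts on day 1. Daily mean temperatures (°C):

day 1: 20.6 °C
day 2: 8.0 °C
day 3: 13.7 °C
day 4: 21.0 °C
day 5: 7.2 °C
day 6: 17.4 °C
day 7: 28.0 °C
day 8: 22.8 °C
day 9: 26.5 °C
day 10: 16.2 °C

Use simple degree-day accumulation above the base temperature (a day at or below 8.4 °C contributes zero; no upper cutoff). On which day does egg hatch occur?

Daily DD above 8.4 °C: 12.2, 0.0, 5.3, 12.6, 0.0, 9.0, 19.6, 14.4, 18.1, 7.8.
Cumulative: 12.2, 12.2, 17.5, 30.1, 30.1, 39.1, 58.7, 73.1, 91.2, 99.0.
The total first reaches 53 DD on day 7.

day 7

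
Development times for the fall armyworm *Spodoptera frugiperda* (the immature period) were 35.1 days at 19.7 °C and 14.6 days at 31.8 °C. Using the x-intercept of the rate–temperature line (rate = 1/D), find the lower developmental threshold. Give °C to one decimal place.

11.1 °C

Linear rate model ⇒ the product D·(T − T_b) is constant across temperatures.
35.1·(19.7 − T_b) = 14.6·(31.8 − T_b)
T_b = (35.1·19.7 − 14.6·31.8) / (35.1 − 14.6) = 227.19 / 20.5 = 11.082 °C ≈ 11.1 °C.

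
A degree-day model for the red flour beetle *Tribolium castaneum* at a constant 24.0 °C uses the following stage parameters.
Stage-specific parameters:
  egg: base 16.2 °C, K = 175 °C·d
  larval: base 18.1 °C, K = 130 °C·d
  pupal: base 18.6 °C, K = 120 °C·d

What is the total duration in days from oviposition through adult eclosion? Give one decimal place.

66.7 days

egg: 175 / (24.0 − 16.2) = 175 / 7.8 = 22.436 d.
larval: 130 / (24.0 − 18.1) = 130 / 5.9 = 22.034 d.
pupal: 120 / (24.0 − 18.6) = 120 / 5.4 = 22.222 d.
Sum = 66.692 ≈ 66.7 days.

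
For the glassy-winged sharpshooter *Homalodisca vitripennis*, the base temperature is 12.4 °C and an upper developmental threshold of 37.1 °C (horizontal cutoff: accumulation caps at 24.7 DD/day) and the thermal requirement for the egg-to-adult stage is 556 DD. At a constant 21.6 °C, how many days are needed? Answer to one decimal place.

Daily accumulation = 21.6 − 12.4 = 9.2 DD/day.
Duration = 556 / 9.2 = 60.435 ≈ 60.4 days.

60.4 days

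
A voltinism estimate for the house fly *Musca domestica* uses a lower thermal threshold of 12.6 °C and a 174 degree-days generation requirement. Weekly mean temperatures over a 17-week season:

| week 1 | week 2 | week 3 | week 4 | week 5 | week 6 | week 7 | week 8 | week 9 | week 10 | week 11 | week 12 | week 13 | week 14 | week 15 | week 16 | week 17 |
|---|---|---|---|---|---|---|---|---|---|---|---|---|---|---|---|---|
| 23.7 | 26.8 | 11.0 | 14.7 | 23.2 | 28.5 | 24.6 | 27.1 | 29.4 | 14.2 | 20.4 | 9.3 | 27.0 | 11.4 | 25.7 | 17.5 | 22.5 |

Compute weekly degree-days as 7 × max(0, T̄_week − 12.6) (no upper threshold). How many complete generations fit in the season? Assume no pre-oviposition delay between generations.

Weekly DD (7 × max(0, T̄ − 12.6)): 77.7, 99.4, 0.0, 14.7, 74.2, 111.3, 84.0, 101.5, 117.6, 11.2, 54.6, 0.0, 100.8, 0.0, 91.7, 34.3, 69.3.
Season total = 1042.3 DD.
Complete generations = ⌊1042.3 / 174⌋ = 5.

5 generations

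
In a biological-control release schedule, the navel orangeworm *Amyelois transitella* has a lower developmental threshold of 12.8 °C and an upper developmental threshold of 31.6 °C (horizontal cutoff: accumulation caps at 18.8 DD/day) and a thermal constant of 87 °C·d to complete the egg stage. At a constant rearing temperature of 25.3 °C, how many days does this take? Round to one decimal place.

Daily accumulation = 25.3 − 12.8 = 12.5 DD/day.
Duration = 87 / 12.5 = 6.960 ≈ 7.0 days.

7.0 days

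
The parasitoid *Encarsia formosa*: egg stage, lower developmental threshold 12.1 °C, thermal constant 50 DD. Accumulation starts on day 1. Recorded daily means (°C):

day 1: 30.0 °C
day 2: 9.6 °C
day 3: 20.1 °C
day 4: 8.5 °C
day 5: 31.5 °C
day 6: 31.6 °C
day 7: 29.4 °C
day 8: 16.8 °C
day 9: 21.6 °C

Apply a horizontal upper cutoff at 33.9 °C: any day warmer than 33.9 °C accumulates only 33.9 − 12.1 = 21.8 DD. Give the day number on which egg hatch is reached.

Daily DD above 12.1 °C (capped at 21.8): 17.9, 0.0, 8.0, 0.0, 19.4, 19.5, 17.3, 4.7, 9.5.
Cumulative: 17.9, 17.9, 25.9, 25.9, 45.3, 64.8, 82.1, 86.8, 96.3.
The total first reaches 50 DD on day 6.

day 6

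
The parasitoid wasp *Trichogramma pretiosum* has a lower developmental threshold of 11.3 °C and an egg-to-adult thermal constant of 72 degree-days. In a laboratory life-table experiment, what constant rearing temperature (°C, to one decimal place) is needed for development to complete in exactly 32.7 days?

13.5 °C

Required daily accumulation = 72 / 32.7 = 2.202 DD/day.
T = T_base + 2.202 = 11.3 + 2.202 = 13.502 ≈ 13.5 °C.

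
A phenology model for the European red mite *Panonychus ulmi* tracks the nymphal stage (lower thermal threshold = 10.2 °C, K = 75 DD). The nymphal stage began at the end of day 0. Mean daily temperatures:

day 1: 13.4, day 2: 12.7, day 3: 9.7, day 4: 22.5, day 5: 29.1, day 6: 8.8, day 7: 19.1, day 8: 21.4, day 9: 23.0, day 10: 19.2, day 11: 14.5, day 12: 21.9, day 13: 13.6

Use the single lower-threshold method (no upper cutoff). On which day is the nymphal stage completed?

day 10

Daily DD above 10.2 °C: 3.2, 2.5, 0.0, 12.3, 18.9, 0.0, 8.9, 11.2, 12.8, 9.0, 4.3, 11.7, 3.4.
Cumulative: 3.2, 5.7, 5.7, 18.0, 36.9, 36.9, 45.8, 57.0, 69.8, 78.8, 83.1, 94.8, 98.2.
The total first reaches 75 DD on day 10.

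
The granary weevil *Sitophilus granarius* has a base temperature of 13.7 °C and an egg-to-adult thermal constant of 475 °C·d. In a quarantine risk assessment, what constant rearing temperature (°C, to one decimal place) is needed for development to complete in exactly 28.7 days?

30.3 °C

Required daily accumulation = 475 / 28.7 = 16.551 DD/day.
T = T_base + 16.551 = 13.7 + 16.551 = 30.251 ≈ 30.3 °C.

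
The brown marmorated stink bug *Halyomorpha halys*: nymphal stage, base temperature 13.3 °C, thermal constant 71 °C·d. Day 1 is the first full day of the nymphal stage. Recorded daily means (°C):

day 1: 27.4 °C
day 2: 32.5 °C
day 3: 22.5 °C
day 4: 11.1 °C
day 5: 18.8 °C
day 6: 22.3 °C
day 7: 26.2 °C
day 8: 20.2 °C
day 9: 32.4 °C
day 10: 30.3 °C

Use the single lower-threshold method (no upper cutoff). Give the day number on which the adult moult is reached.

Daily DD above 13.3 °C: 14.1, 19.2, 9.2, 0.0, 5.5, 9.0, 12.9, 6.9, 19.1, 17.0.
Cumulative: 14.1, 33.3, 42.5, 42.5, 48.0, 57.0, 69.9, 76.8, 95.9, 112.9.
The total first reaches 71 DD on day 8.

day 8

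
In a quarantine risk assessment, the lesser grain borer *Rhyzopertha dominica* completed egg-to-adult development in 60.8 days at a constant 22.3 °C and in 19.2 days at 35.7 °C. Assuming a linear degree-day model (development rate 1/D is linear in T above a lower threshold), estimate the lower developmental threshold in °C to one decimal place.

16.1 °C

Equal thermal constants: D₁(T₁ − T_b) = D₂(T₂ − T_b).
60.8·(22.3 − T_b) = 19.2·(35.7 − T_b)
T_b = (60.8·22.3 − 19.2·35.7) / (60.8 − 19.2) = 670.40 / 41.6 = 16.115 °C ≈ 16.1 °C.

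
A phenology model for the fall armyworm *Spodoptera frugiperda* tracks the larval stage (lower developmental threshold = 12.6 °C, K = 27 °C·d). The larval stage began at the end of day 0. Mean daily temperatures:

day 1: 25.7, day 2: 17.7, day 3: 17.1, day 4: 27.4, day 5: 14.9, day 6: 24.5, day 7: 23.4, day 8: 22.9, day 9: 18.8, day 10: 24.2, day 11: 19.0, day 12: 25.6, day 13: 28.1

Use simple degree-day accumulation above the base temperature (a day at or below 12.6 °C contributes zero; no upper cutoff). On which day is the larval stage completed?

Daily DD above 12.6 °C: 13.1, 5.1, 4.5, 14.8, 2.3, 11.9, 10.8, 10.3, 6.2, 11.6, 6.4, 13.0, 15.5.
Cumulative: 13.1, 18.2, 22.7, 37.5, 39.8, 51.7, 62.5, 72.8, 79.0, 90.6, 97.0, 110.0, 125.5.
The total first reaches 27 DD on day 4.

day 4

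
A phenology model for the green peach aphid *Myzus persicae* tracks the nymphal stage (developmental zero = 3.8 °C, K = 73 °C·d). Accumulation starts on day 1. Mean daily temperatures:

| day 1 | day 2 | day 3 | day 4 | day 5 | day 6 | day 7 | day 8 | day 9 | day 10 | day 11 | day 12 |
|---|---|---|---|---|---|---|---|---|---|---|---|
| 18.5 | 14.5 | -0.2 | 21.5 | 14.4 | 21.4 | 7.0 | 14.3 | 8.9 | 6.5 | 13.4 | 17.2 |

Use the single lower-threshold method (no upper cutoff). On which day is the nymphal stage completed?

day 7

Daily DD above 3.8 °C: 14.7, 10.7, 0.0, 17.7, 10.6, 17.6, 3.2, 10.5, 5.1, 2.7, 9.6, 13.4.
Cumulative: 14.7, 25.4, 25.4, 43.1, 53.7, 71.3, 74.5, 85.0, 90.1, 92.8, 102.4, 115.8.
The total first reaches 73 DD on day 7.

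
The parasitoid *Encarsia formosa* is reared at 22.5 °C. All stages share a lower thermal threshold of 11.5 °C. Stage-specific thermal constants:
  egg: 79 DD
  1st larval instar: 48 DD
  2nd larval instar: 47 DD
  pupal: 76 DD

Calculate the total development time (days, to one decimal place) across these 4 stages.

22.7 days

Daily accumulation at 22.5 °C = 22.5 − 11.5 = 11.0 DD/day.
Total K = 79 + 48 + 47 + 76 = 250 DD.
Total duration = 250 / 11.0 = 22.727 ≈ 22.7 days.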